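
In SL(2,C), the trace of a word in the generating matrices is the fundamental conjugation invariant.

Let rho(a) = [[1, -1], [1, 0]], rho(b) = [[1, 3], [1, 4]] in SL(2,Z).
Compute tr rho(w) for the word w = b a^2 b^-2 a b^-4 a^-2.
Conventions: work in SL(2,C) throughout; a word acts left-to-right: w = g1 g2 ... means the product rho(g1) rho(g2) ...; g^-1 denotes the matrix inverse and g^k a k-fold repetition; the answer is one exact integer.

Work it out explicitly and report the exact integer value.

17467

rho(b) = [[1, 3], [1, 4]]
... * rho(a) = [[1, -1], [1, 0]]  ->  [[4, -1], [5, -1]]
... * rho(a) = [[1, -1], [1, 0]]  ->  [[3, -4], [4, -5]]
... * rho(b^-1) = [[4, -3], [-1, 1]]  ->  [[16, -13], [21, -17]]
... * rho(b^-1) = [[4, -3], [-1, 1]]  ->  [[77, -61], [101, -80]]
... * rho(a) = [[1, -1], [1, 0]]  ->  [[16, -77], [21, -101]]
... * rho(b^-1) = [[4, -3], [-1, 1]]  ->  [[141, -125], [185, -164]]
... * rho(b^-1) = [[4, -3], [-1, 1]]  ->  [[689, -548], [904, -719]]
... * rho(b^-1) = [[4, -3], [-1, 1]]  ->  [[3304, -2615], [4335, -3431]]
... * rho(b^-1) = [[4, -3], [-1, 1]]  ->  [[15831, -12527], [20771, -16436]]
... * rho(a^-1) = [[0, 1], [-1, 1]]  ->  [[12527, 3304], [16436, 4335]]
... * rho(a^-1) = [[0, 1], [-1, 1]]  ->  [[-3304, 15831], [-4335, 20771]]
tr = -3304 + 20771 = 17467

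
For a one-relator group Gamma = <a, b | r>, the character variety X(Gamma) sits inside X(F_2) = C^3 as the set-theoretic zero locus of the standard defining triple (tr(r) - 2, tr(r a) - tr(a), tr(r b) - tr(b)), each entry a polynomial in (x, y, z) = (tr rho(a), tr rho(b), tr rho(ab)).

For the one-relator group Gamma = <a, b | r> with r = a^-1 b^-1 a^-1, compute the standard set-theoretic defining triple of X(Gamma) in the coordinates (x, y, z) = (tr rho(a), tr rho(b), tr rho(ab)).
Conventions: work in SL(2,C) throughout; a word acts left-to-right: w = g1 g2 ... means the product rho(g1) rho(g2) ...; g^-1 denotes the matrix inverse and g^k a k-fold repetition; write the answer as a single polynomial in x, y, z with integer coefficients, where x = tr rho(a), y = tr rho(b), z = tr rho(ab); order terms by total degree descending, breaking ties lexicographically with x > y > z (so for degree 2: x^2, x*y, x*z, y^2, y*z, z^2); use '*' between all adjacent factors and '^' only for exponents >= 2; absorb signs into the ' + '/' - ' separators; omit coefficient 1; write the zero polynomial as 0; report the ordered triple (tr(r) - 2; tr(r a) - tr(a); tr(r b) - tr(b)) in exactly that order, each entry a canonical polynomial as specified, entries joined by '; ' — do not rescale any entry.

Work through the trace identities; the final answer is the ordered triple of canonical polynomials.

x*z - y - 2; -x + z; x*y*z - y^2 - z^2 - y + 2

trace(a^-1) = trace(a) = x
trace(a^-1 b) = trace(b)*trace(a) - trace(b a) = x*y - z
trace(a^-1 b^-1) = trace(a^-1)*trace(b) - trace(a^-1 b) = z
trace(a^-1 b^-1 a^-1) = trace(a^-1 b^-1)*trace(a) - trace(a^-1 b^-1 a) = x*z - y
trace(a^-1 b a^-1) = trace(b a^-1)*trace(a) - trace(b)  (eliminate a^-1) = x^2*y - x*z - y
trace(b^2) = trace(b)*trace(b) - trace(1)  (reduce the b square) = y^2 - 2
trace(b^2 a) = trace(b)*trace(a b) - trace(a)  (reduce the b square) = y*z - x
trace(b a^-1 b) = trace(b^2)*trace(a) - trace(b^2 a)  (eliminate a^-1) = x*y^2 - y*z - x
trace(b a b a) = trace(b a)*trace(b a) - trace(1)  (split on b) = z^2 - 2
trace(b a^-1 b a) = trace(b a b)*trace(a) - trace(b a b a)  (eliminate a^-1) = x*y*z - x^2 - z^2 + 2
trace(a^-1 b a^-1 b) = trace(b a^-1 b)*trace(a) - trace(b a^-1 b a)  (eliminate a^-1) = x^2*y^2 - 2*x*y*z + z^2 - 2
trace(a^-1 b^-1 a^-1 b) = trace(a^-1 b a^-1)*trace(b) - trace(a^-1 b a^-1 b)  (eliminate b^-1) = x*y*z - y^2 - z^2 + 2
assemble the triple (trace(r) - 2; trace(r a) - x; trace(r b) - y)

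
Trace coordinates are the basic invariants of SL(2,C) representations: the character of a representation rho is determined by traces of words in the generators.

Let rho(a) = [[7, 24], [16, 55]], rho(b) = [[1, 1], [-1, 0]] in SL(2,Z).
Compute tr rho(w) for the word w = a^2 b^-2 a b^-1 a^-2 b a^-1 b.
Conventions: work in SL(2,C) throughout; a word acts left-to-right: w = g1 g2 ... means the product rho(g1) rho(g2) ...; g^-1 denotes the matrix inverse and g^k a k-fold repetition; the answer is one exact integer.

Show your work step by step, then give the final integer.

960688513

rho(a) = [[7, 24], [16, 55]]
... * rho(a) = [[7, 24], [16, 55]]  ->  [[433, 1488], [992, 3409]]
... * rho(b^-1) = [[0, -1], [1, 1]]  ->  [[1488, 1055], [3409, 2417]]
... * rho(b^-1) = [[0, -1], [1, 1]]  ->  [[1055, -433], [2417, -992]]
... * rho(a) = [[7, 24], [16, 55]]  ->  [[457, 1505], [1047, 3448]]
... * rho(b^-1) = [[0, -1], [1, 1]]  ->  [[1505, 1048], [3448, 2401]]
... * rho(a^-1) = [[55, -24], [-16, 7]]  ->  [[66007, -28784], [151224, -65945]]
... * rho(a^-1) = [[55, -24], [-16, 7]]  ->  [[4090929, -1785656], [9372440, -4090991]]
... * rho(b) = [[1, 1], [-1, 0]]  ->  [[5876585, 4090929], [13463431, 9372440]]
... * rho(a^-1) = [[55, -24], [-16, 7]]  ->  [[257757311, -112401537], [590529665, -257515264]]
... * rho(b) = [[1, 1], [-1, 0]]  ->  [[370158848, 257757311], [848044929, 590529665]]
tr = 370158848 + 590529665 = 960688513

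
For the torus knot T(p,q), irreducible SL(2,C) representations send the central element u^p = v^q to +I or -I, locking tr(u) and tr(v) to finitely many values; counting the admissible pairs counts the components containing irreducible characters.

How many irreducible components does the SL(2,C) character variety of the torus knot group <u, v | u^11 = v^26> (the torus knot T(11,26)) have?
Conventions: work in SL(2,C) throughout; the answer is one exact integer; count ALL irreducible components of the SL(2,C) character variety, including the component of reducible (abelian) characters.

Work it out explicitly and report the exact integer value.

126

In the torus knot group T(11,26), u^11 = v^26 is central, so an irreducible representation sends it to +I or -I (Schur).
So on each irreducible component the traces are pinned: tr(u) = 2*cos(pi*alpha/11) with 1 <= alpha <= 10, tr(v) = 2*cos(pi*beta/26) with 1 <= beta <= 25.
The two central values (-1)^alpha I and (-1)^beta I must be the same matrix, so alpha and beta share a parity.
Counting: 5 odd alphas x 13 odd betas + 5 even alphas x 12 even betas = 65 + 60 = 125.
Total: 125 irreducible-character components + 1 reducible (abelian) component = 126.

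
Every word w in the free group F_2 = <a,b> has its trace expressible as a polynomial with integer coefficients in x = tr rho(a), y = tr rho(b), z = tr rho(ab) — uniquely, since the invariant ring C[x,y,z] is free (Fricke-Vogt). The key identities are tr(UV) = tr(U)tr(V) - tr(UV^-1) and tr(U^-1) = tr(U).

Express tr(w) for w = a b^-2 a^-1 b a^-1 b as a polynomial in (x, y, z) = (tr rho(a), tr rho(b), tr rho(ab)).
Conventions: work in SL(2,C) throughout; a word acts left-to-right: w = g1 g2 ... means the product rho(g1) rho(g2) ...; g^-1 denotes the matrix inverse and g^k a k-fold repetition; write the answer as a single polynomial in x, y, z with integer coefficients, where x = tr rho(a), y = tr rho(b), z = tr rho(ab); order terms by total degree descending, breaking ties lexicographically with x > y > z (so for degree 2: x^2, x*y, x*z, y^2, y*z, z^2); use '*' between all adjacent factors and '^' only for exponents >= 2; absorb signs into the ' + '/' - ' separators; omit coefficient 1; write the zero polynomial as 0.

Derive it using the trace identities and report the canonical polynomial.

apply: tr(b^2 a) = tr(b) tr(a b) - tr(a)   [square of b] = y*z - x
tr(b^2) = tr(b) tr(b) - tr(1)   [square of b] = y^2 - 2
tr(a b^2 a) = tr(a) tr(b^2 a) - tr(b^2)   [square of a] = x*y*z - x^2 - y^2 + 2
apply: tr(a b a b) = tr(a b) tr(a b) - tr(1)   [split at a repeated a] = z^2 - 2
apply: tr(a b a) = tr(a) tr(b a) - tr(b)   [square of a] = x*z - y
tr(a b^2 a b) = tr(b) tr(a b a b) - tr(a b a)   [square of b] = y*z^2 - x*z - y
tr(b^2 a b^-1 a) = tr(a b^2 a) tr(b) - tr(a b^2 a b)   [inverse elimination on b] = x*y^2*z - x^2*y - y^3 - y*z^2 + x*z + 3*y
use: tr(b a b^-1 a^-1 b) = tr(b^2 a b^-1) tr(a) - tr(b^2 a b^-1 a)   [inverse elimination on a] = -x*y^2*z + x^2*y + y^3 + y*z^2 - 3*y
tr(a b a b a) = tr(a) tr(b a b a) - tr(b a b)   [square of a] = x*z^2 - y*z - x
apply: tr(a b a b a b) = tr(a b) tr(a b a b) - tr(a^-1 b^-1)   [split at a repeated a] = z^3 - 3*z
use: tr(b a b a b^-1 a) = tr(a b a b a) tr(b) - tr(a b a b a b)   [inverse elimination on b] = x*y*z^2 - y^2*z - z^3 - x*y + 3*z
tr(b a b^-1 a^-1 b a) = tr(b a b a b^-1) tr(a) - tr(b a b a b^-1 a)   [inverse elimination on a] = -x*y*z^2 + x^2*z + y^2*z + z^3 - 3*z
tr(a^-1 b a^-1 b a b^-1) = tr(b a b^-1 a^-1 b) tr(a) - tr(b a b^-1 a^-1 b a)   [inverse elimination on a] = -x^2*y^2*z + x^3*y + x*y^3 + 2*x*y*z^2 - x^2*z - y^2*z - z^3 - 3*x*y + 3*z
tr(b a^-1 b) = tr(b^2) tr(a) - tr(b^2 a)   [inverse elimination on a] = x*y^2 - y*z - x
tr(a b^-2 a^-1 b a^-1 b) = tr(a^-1 b a^-1 b a b^-1) tr(b) - tr(a^-1 b a^-1 b a)   [inverse elimination on b] = -x^2*y^3*z + x^3*y^2 + x*y^4 + 2*x*y^2*z^2 - x^2*y*z - y^3*z - y*z^3 - 4*x*y^2 + 4*y*z + x

-x^2*y^3*z + x^3*y^2 + x*y^4 + 2*x*y^2*z^2 - x^2*y*z - y^3*z - y*z^3 - 4*x*y^2 + 4*y*z + x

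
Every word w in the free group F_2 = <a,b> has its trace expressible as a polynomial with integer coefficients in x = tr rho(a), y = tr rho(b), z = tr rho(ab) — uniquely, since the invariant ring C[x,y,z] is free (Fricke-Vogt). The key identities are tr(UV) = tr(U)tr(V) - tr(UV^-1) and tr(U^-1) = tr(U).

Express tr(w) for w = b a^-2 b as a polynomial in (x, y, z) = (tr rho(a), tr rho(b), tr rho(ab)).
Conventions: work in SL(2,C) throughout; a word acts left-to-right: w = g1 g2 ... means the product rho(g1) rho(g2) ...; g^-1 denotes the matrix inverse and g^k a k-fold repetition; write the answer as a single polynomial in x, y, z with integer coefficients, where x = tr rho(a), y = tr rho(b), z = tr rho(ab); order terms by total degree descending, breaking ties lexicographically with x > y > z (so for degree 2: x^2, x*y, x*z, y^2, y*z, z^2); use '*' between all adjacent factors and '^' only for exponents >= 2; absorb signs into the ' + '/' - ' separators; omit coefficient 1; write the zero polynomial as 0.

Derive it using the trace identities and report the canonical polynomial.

trace(b^2) = trace(b)*trace(b) - trace(1) = y^2 - 2
trace(b^2 a) = trace(b)*trace(a b) - trace(a) = y*z - x
trace(a^-1 b^2) = trace(b^2)*trace(a) - trace(b^2 a) = x*y^2 - y*z - x
so trace(b a^-2 b) = trace(a^-1 b^2)*trace(a) - trace(a^-1 b^2 a) = x^2*y^2 - x*y*z - x^2 - y^2 + 2

x^2*y^2 - x*y*z - x^2 - y^2 + 2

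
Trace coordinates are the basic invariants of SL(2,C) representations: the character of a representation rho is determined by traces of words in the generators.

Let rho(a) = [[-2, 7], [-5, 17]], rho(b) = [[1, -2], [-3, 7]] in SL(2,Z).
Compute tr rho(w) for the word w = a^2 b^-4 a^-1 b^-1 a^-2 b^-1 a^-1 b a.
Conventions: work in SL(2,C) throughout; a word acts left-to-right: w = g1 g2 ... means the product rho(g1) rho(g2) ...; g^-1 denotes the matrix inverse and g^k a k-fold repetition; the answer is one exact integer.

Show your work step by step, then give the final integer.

rho(a) = [[-2, 7], [-5, 17]]
... * rho(a) = [[-2, 7], [-5, 17]]  ->  [[-31, 105], [-75, 254]]
... * rho(b^-1) = [[7, 2], [3, 1]]  ->  [[98, 43], [237, 104]]
... * rho(b^-1) = [[7, 2], [3, 1]]  ->  [[815, 239], [1971, 578]]
... * rho(b^-1) = [[7, 2], [3, 1]]  ->  [[6422, 1869], [15531, 4520]]
... * rho(b^-1) = [[7, 2], [3, 1]]  ->  [[50561, 14713], [122277, 35582]]
... * rho(a^-1) = [[17, -7], [5, -2]]  ->  [[933102, -383353], [2256619, -927103]]
... * rho(b^-1) = [[7, 2], [3, 1]]  ->  [[5381655, 1482851], [13015024, 3586135]]
... * rho(a^-1) = [[17, -7], [5, -2]]  ->  [[98902390, -40637287], [239186083, -98277438]]
... * rho(a^-1) = [[17, -7], [5, -2]]  ->  [[1478154195, -611042156], [3574776221, -1477747705]]
... * rho(b^-1) = [[7, 2], [3, 1]]  ->  [[8513952897, 2345266234], [20590190432, 5671804737]]
... * rho(a^-1) = [[17, -7], [5, -2]]  ->  [[156463530419, -64288202747], [378392261029, -155474942498]]
... * rho(b) = [[1, -2], [-3, 7]]  ->  [[349328138660, -762944480067], [844817088523, -1845109119544]]
... * rho(a) = [[-2, 7], [-5, 17]]  ->  [[3116066123015, -10524759190519], [7535911420674, -25453135412587]]
tr = 3116066123015 + -25453135412587 = -22337069289572

-22337069289572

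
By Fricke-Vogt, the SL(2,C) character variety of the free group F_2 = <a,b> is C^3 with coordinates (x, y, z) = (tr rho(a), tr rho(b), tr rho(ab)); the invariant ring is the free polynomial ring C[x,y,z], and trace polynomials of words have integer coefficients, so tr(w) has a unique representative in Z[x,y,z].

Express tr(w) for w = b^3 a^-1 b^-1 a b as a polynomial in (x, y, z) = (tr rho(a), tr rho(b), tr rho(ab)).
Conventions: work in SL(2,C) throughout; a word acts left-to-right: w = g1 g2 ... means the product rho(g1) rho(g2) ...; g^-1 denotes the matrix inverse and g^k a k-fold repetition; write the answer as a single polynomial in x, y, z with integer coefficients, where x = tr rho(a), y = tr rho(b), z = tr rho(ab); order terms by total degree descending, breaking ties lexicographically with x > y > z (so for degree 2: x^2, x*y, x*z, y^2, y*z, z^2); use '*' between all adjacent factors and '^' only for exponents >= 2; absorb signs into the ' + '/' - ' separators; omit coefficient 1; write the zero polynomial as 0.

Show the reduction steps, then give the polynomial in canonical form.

-x*y^4*z + x^2*y^3 + y^5 + y^3*z^2 + 2*x*y^2*z - 2*x^2*y - 5*y^3 - 2*y*z^2 + 5*y

so trace(b^2) = trace(b) * trace(b) - trace(1) = y^2 - 2
reduce: trace(b^3) = trace(b) * trace(b^2) - trace(b) = y^3 - 3*y
reduce: trace(b^4) = trace(b) * trace(b^3) - trace(b^2) = y^4 - 4*y^2 + 2
trace(b a b) = trace(b) * trace(a b) - trace(a) = y*z - x
reduce: trace(b a b^2) = trace(b) * trace(b a b) - trace(b a) = y^2*z - x*y - z
reduce: trace(b^2 a b^2) = trace(b) * trace(b a b^2) - trace(b a b) = y^3*z - x*y^2 - 2*y*z + x
so trace(b a b^4) = trace(b) * trace(b^2 a b^2) - trace(b^2 a b) = y^4*z - x*y^3 - 3*y^2*z + 2*x*y + z
so trace(a b a b) = trace(a b) * trace(a b) - trace(1)   [split at repeated a] = z^2 - 2
trace(a b a) = trace(a) * trace(b a) - trace(b) = x*z - y
reduce: trace(b a b a b) = trace(b) * trace(a b a b) - trace(a b a) = y*z^2 - x*z - y
trace(b^2 a b a b) = trace(b) * trace(b a b a b) - trace(b a b a) = y^2*z^2 - x*y*z - y^2 - z^2 + 2
so trace(b a b^4 a) = trace(b) * trace(b^2 a b a b) - trace(b^2 a b a) = y^3*z^2 - x*y^2*z - y^3 - 2*y*z^2 + x*z + 3*y
trace(a b^4 a^-1 b) = trace(b a b^4) * trace(a) - trace(b a b^4 a) = x*y^4*z - x^2*y^3 - y^3*z^2 - 2*x*y^2*z + 2*x^2*y + y^3 + 2*y*z^2 - 3*y
reduce: trace(b^3 a^-1 b^-1 a b) = trace(a b^4 a^-1) * trace(b) - trace(a b^4 a^-1 b) = -x*y^4*z + x^2*y^3 + y^5 + y^3*z^2 + 2*x*y^2*z - 2*x^2*y - 5*y^3 - 2*y*z^2 + 5*y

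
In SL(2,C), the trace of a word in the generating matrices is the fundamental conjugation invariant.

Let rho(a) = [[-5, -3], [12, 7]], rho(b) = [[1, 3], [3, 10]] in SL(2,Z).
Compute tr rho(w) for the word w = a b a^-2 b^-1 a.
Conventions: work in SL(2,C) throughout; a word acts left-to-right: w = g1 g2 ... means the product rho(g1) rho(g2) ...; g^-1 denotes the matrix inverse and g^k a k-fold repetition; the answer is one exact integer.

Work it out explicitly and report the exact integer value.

26246

rho(a) = [[-5, -3], [12, 7]]
... * rho(b) = [[1, 3], [3, 10]]  ->  [[-14, -45], [33, 106]]
... * rho(a^-1) = [[7, 3], [-12, -5]]  ->  [[442, 183], [-1041, -431]]
... * rho(a^-1) = [[7, 3], [-12, -5]]  ->  [[898, 411], [-2115, -968]]
... * rho(b^-1) = [[10, -3], [-3, 1]]  ->  [[7747, -2283], [-18246, 5377]]
... * rho(a) = [[-5, -3], [12, 7]]  ->  [[-66131, -39222], [155754, 92377]]
tr = -66131 + 92377 = 26246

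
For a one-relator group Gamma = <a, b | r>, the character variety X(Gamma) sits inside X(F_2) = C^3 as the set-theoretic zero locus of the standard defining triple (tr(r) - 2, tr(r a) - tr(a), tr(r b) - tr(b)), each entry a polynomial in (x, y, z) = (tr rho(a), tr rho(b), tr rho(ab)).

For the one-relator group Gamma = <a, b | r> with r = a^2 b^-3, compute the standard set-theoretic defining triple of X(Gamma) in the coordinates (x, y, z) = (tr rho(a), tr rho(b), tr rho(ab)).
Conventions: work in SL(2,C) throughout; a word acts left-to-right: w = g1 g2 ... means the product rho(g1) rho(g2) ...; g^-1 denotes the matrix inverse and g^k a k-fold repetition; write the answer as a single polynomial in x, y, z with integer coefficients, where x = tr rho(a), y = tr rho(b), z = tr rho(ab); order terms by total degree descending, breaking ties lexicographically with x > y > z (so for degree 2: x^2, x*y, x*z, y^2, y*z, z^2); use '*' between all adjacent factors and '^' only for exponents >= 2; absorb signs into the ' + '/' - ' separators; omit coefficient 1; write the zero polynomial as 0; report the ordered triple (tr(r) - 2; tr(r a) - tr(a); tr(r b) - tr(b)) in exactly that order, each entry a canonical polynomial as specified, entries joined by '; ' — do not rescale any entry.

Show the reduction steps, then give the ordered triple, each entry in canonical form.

x^2*y^3 - x*y^2*z - 2*x^2*y - y^3 + x*z + 3*y - 2; x^3*y^3 - x^2*y^2*z - 2*x^3*y - 2*x*y^3 + x^2*z + y^2*z + 5*x*y - x - z; x^2*y^2 - x*y*z - x^2 - y^2 - y + 2

trace(a^2) = trace(a) trace(a) - trace(1)   [square of a] = x^2 - 2
apply: trace(a^2 b) = trace(a) trace(b a) - trace(b)   [square of a] = x*z - y
trace(b^-1 a^2) = trace(a^2) trace(b) - trace(a^2 b)   [inverse elimination on b] = x^2*y - x*z - y
apply: trace(b^-2 a^2) = trace(b^-1 a^2) trace(b) - trace(b^-1 a^2 b)   [inverse elimination on b] = x^2*y^2 - x*y*z - x^2 - y^2 + 2
trace(a^2 b^-3) = trace(b^-2 a^2) trace(b) - trace(b^-2 a^2 b)   [inverse elimination on b] = x^2*y^3 - x*y^2*z - 2*x^2*y - y^3 + x*z + 3*y
apply: trace(a^3) = trace(a) trace(a^2) - trace(a) = x^3 - 3*x
apply: trace(a^3 b) = trace(a) trace(b a^2) - trace(b a) = x^2*z - x*y - z
trace(b^-1 a^3) = trace(a^3) trace(b) - trace(a^3 b) = x^3*y - x^2*z - 2*x*y + z
trace(b^-1 a^3 b^-1) = trace(b^-1 a^3) trace(b) - trace(b^-1 a^3 b) = x^3*y^2 - x^2*y*z - x^3 - 2*x*y^2 + y*z + 3*x
trace(a^2 b^-3 a) = trace(b^-1 a^3 b^-1) trace(b) - trace(b^-1 a^3) = x^3*y^3 - x^2*y^2*z - 2*x^3*y - 2*x*y^3 + x^2*z + y^2*z + 5*x*y - z
assemble the triple (trace(r) - 2; trace(r a) - x; trace(r b) - y)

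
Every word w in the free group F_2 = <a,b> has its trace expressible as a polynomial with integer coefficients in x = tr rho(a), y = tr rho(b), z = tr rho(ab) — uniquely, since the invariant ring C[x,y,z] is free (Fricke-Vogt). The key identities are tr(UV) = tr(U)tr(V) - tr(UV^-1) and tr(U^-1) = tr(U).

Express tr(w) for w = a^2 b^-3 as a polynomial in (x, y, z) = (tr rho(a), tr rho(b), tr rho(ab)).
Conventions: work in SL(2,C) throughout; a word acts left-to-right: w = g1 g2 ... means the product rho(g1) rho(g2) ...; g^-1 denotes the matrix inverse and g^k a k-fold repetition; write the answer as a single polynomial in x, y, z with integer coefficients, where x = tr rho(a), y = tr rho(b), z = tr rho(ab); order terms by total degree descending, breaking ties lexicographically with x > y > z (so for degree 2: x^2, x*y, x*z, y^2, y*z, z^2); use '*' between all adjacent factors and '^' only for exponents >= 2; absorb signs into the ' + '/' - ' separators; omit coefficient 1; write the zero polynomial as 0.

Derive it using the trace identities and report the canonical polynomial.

next, tr(a^2) = tr(a)*tr(a) - tr(1) = x^2 - 2
tr(a^2 b) = tr(a)*tr(b a) - tr(b) = x*z - y
next, tr(a^2 b^-1) = tr(a^2)*tr(b) - tr(a^2 b) = x^2*y - x*z - y
tr(a^2 b^-2) = tr(a^2 b^-1)*tr(b) - tr(a^2) = x^2*y^2 - x*y*z - x^2 - y^2 + 2
and tr(a^2 b^-3) = tr(a^2 b^-2)*tr(b) - tr(a^2 b^-1) = x^2*y^3 - x*y^2*z - 2*x^2*y - y^3 + x*z + 3*y

x^2*y^3 - x*y^2*z - 2*x^2*y - y^3 + x*z + 3*y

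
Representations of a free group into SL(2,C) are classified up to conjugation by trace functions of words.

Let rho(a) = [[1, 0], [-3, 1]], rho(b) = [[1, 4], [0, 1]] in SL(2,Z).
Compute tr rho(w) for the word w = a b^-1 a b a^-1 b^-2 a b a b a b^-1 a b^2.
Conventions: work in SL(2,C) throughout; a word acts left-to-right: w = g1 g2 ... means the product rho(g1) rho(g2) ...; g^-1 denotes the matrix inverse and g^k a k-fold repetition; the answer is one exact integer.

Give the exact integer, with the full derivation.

rho(a) = [[1, 0], [-3, 1]]
... * rho(b^-1) = [[1, -4], [0, 1]]  ->  [[1, -4], [-3, 13]]
... * rho(a) = [[1, 0], [-3, 1]]  ->  [[13, -4], [-42, 13]]
... * rho(b) = [[1, 4], [0, 1]]  ->  [[13, 48], [-42, -155]]
... * rho(a^-1) = [[1, 0], [3, 1]]  ->  [[157, 48], [-507, -155]]
... * rho(b^-1) = [[1, -4], [0, 1]]  ->  [[157, -580], [-507, 1873]]
... * rho(b^-1) = [[1, -4], [0, 1]]  ->  [[157, -1208], [-507, 3901]]
... * rho(a) = [[1, 0], [-3, 1]]  ->  [[3781, -1208], [-12210, 3901]]
... * rho(b) = [[1, 4], [0, 1]]  ->  [[3781, 13916], [-12210, -44939]]
... * rho(a) = [[1, 0], [-3, 1]]  ->  [[-37967, 13916], [122607, -44939]]
... * rho(b) = [[1, 4], [0, 1]]  ->  [[-37967, -137952], [122607, 445489]]
... * rho(a) = [[1, 0], [-3, 1]]  ->  [[375889, -137952], [-1213860, 445489]]
... * rho(b^-1) = [[1, -4], [0, 1]]  ->  [[375889, -1641508], [-1213860, 5300929]]
... * rho(a) = [[1, 0], [-3, 1]]  ->  [[5300413, -1641508], [-17116647, 5300929]]
... * rho(b) = [[1, 4], [0, 1]]  ->  [[5300413, 19560144], [-17116647, -63165659]]
... * rho(b) = [[1, 4], [0, 1]]  ->  [[5300413, 40761796], [-17116647, -131632247]]
tr = 5300413 + -131632247 = -126331834

-126331834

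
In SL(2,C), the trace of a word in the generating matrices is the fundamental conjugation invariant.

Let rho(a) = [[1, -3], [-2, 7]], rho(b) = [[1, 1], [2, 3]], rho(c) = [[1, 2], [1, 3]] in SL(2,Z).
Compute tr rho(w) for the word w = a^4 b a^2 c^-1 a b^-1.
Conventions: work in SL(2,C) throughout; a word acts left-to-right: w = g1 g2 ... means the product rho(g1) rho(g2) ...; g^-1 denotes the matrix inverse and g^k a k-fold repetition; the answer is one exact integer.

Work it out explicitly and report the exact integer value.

rho(a) = [[1, -3], [-2, 7]]
... * rho(a) = [[1, -3], [-2, 7]]  ->  [[7, -24], [-16, 55]]
... * rho(a) = [[1, -3], [-2, 7]]  ->  [[55, -189], [-126, 433]]
... * rho(a) = [[1, -3], [-2, 7]]  ->  [[433, -1488], [-992, 3409]]
... * rho(b) = [[1, 1], [2, 3]]  ->  [[-2543, -4031], [5826, 9235]]
... * rho(a) = [[1, -3], [-2, 7]]  ->  [[5519, -20588], [-12644, 47167]]
... * rho(a) = [[1, -3], [-2, 7]]  ->  [[46695, -160673], [-106978, 368101]]
... * rho(c^-1) = [[3, -2], [-1, 1]]  ->  [[300758, -254063], [-689035, 582057]]
... * rho(a) = [[1, -3], [-2, 7]]  ->  [[808884, -2680715], [-1853149, 6141504]]
... * rho(b^-1) = [[3, -1], [-2, 1]]  ->  [[7788082, -3489599], [-17842455, 7994653]]
tr = 7788082 + 7994653 = 15782735

15782735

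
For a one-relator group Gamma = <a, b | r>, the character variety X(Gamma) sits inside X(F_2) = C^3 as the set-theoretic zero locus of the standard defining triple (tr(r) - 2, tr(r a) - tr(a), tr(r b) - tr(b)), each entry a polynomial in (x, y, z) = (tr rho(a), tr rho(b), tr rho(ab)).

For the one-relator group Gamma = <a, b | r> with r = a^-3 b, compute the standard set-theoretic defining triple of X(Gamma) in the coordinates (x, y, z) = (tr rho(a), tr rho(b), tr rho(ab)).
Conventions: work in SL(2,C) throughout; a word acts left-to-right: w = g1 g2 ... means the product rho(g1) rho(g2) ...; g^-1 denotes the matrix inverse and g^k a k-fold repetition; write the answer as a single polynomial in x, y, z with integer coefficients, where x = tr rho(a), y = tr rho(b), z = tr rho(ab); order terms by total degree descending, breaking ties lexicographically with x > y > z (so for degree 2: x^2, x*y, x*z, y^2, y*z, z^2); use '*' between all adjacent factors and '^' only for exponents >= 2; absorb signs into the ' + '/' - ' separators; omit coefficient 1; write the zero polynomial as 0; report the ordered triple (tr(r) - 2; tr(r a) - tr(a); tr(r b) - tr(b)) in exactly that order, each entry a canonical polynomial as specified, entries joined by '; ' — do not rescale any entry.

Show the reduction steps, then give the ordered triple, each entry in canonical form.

x^3*y - x^2*z - 2*x*y + z - 2; x^2*y - x*z - x - y; x^3*y^2 - x^2*y*z - x^3 - 2*x*y^2 + y*z + 3*x - y

tr(b a^-1) = tr(b) * tr(a) - tr(b a)   [inverse elimination on a] = x*y - z
tr(a^-2 b) = tr(b a^-1) * tr(a) - tr(b)   [inverse elimination on a] = x^2*y - x*z - y
reduce: tr(a^-3 b) = tr(a^-2 b) * tr(a) - tr(a^-2 b a)   [inverse elimination on a] = x^3*y - x^2*z - 2*x*y + z
tr(b^2) = tr(b) * tr(b) - tr(1)   [square of b] = y^2 - 2
tr(b^2 a) = tr(b) * tr(a b) - tr(a)   [square of b] = y*z - x
tr(a^-1 b^2) = tr(b^2) * tr(a) - tr(b^2 a)   [inverse elimination on a] = x*y^2 - y*z - x
tr(b^2 a^-2) = tr(a^-1 b^2) * tr(a) - tr(a^-1 b^2 a)   [inverse elimination on a] = x^2*y^2 - x*y*z - x^2 - y^2 + 2
reduce: tr(a^-3 b^2) = tr(b^2 a^-2) * tr(a) - tr(b^2 a^-1)   [inverse elimination on a] = x^3*y^2 - x^2*y*z - x^3 - 2*x*y^2 + y*z + 3*x
assemble the triple (tr(r) - 2; tr(r a) - x; tr(r b) - y)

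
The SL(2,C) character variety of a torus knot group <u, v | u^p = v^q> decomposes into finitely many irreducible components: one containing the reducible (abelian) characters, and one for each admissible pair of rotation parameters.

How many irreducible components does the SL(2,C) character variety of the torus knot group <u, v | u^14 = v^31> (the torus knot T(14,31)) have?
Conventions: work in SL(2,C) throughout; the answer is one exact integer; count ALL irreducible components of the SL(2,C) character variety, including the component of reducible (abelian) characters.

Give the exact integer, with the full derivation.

Gamma = < u, v | u^14 = v^31 > (torus knot T(14,31)); the central element u^14 = v^31 acts as +I or -I in any irreducible SL(2,C) representation.
So on each irreducible component the traces are pinned: tr(u) = 2*cos(pi*alpha/14) with 1 <= alpha <= 13, tr(v) = 2*cos(pi*beta/31) with 1 <= beta <= 30.
The two central values (-1)^alpha I and (-1)^beta I must be the same matrix, so alpha and beta share a parity.
Counting: 7 odd alphas x 15 odd betas + 6 even alphas x 15 even betas = 105 + 90 = 195.
That is 195 components of irreducible characters, and with the reducible (abelian) component the total is 196.

196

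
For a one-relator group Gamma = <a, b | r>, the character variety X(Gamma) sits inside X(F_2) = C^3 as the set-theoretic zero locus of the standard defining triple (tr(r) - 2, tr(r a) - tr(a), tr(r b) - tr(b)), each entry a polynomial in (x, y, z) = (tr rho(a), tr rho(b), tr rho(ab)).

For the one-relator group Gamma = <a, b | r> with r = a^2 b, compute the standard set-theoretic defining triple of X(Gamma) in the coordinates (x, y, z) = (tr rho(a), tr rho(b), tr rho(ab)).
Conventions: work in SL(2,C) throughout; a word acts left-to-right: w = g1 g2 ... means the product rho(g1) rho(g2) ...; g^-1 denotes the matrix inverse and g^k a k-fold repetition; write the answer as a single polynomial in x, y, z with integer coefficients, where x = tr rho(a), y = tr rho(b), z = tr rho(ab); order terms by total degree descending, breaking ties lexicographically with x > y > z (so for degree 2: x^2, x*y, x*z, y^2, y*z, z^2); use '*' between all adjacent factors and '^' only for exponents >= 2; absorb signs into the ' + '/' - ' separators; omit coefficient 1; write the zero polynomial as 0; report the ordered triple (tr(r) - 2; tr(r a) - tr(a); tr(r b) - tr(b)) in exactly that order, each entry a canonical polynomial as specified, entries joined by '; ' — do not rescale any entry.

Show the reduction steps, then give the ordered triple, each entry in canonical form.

x*z - y - 2; x^2*z - x*y - x - z; x*y*z - x^2 - y^2 - y + 2

tr(a^2 b) = tr(a) * tr(b a) - tr(b) = x*z - y
tr(a^2 b a) = tr(a) * tr(b a^2) - tr(b a) = x^2*z - x*y - z
tr(a^2) = tr(a) * tr(a) - tr(1) = x^2 - 2
tr(a^2 b^2) = tr(b) * tr(a^2 b) - tr(a^2) = x*y*z - x^2 - y^2 + 2
assemble the triple (tr(r) - 2; tr(r a) - x; tr(r b) - y)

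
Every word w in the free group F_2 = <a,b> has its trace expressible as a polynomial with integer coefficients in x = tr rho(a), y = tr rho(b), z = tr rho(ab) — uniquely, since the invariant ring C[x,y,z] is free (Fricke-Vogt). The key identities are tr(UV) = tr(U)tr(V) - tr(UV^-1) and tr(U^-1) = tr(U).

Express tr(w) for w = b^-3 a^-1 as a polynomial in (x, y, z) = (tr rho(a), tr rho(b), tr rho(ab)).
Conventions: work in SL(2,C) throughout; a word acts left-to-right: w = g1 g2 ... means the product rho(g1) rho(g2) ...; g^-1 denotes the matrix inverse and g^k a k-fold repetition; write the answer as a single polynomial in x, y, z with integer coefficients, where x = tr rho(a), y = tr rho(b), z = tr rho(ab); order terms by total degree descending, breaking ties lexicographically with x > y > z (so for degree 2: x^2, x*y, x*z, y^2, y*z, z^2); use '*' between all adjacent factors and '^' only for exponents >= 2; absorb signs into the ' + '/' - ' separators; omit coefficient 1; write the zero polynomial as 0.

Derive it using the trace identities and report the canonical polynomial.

y^2*z - x*y - z

reduce: tr(a^-1) = tr(a) = x
reduce: tr(a^-1 b) = tr(b)*tr(a) - tr(b a) = x*y - z
tr(b^-1 a^-1) = tr(a^-1)*tr(b) - tr(a^-1 b) = z
so tr(b^-2 a^-1) = tr(b^-1 a^-1)*tr(b) - tr(b^-1 a^-1 b) = y*z - x
so tr(b^-3 a^-1) = tr(b^-2 a^-1)*tr(b) - tr(b^-2 a^-1 b) = y^2*z - x*y - z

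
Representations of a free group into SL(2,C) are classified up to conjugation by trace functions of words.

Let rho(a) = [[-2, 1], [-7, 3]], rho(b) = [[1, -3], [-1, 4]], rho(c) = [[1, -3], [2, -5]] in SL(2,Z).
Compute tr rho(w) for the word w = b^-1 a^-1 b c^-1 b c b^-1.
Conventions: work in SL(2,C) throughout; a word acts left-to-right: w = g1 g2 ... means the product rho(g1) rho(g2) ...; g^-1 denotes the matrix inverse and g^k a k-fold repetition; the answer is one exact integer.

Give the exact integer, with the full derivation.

rho(b^-1) = [[4, 3], [1, 1]]
... * rho(a^-1) = [[3, -1], [7, -2]]  ->  [[33, -10], [10, -3]]
... * rho(b) = [[1, -3], [-1, 4]]  ->  [[43, -139], [13, -42]]
... * rho(c^-1) = [[-5, 3], [-2, 1]]  ->  [[63, -10], [19, -3]]
... * rho(b) = [[1, -3], [-1, 4]]  ->  [[73, -229], [22, -69]]
... * rho(c) = [[1, -3], [2, -5]]  ->  [[-385, 926], [-116, 279]]
... * rho(b^-1) = [[4, 3], [1, 1]]  ->  [[-614, -229], [-185, -69]]
tr = -614 + -69 = -683

-683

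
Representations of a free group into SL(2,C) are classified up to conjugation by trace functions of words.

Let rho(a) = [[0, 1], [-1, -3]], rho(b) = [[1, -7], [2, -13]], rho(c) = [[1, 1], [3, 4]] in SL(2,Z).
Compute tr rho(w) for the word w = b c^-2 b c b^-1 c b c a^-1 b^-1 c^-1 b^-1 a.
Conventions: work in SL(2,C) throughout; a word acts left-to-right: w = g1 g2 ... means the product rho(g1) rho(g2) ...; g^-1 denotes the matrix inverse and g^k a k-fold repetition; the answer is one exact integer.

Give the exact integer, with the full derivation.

-9474244173

rho(b) = [[1, -7], [2, -13]]
... * rho(c^-1) = [[4, -1], [-3, 1]]  ->  [[25, -8], [47, -15]]
... * rho(c^-1) = [[4, -1], [-3, 1]]  ->  [[124, -33], [233, -62]]
... * rho(b) = [[1, -7], [2, -13]]  ->  [[58, -439], [109, -825]]
... * rho(c) = [[1, 1], [3, 4]]  ->  [[-1259, -1698], [-2366, -3191]]
... * rho(b^-1) = [[-13, 7], [-2, 1]]  ->  [[19763, -10511], [37140, -19753]]
... * rho(c) = [[1, 1], [3, 4]]  ->  [[-11770, -22281], [-22119, -41872]]
... * rho(b) = [[1, -7], [2, -13]]  ->  [[-56332, 372043], [-105863, 699169]]
... * rho(c) = [[1, 1], [3, 4]]  ->  [[1059797, 1431840], [1991644, 2690813]]
... * rho(a^-1) = [[-3, -1], [1, 0]]  ->  [[-1747551, -1059797], [-3284119, -1991644]]
... * rho(b^-1) = [[-13, 7], [-2, 1]]  ->  [[24837757, -13292654], [46676835, -24980477]]
... * rho(c^-1) = [[4, -1], [-3, 1]]  ->  [[139228990, -38130411], [261648771, -71657312]]
... * rho(b^-1) = [[-13, 7], [-2, 1]]  ->  [[-1733716048, 936472519], [-3258119399, 1759884085]]
... * rho(a) = [[0, 1], [-1, -3]]  ->  [[-936472519, -4543133605], [-1759884085, -8537771654]]
tr = -936472519 + -8537771654 = -9474244173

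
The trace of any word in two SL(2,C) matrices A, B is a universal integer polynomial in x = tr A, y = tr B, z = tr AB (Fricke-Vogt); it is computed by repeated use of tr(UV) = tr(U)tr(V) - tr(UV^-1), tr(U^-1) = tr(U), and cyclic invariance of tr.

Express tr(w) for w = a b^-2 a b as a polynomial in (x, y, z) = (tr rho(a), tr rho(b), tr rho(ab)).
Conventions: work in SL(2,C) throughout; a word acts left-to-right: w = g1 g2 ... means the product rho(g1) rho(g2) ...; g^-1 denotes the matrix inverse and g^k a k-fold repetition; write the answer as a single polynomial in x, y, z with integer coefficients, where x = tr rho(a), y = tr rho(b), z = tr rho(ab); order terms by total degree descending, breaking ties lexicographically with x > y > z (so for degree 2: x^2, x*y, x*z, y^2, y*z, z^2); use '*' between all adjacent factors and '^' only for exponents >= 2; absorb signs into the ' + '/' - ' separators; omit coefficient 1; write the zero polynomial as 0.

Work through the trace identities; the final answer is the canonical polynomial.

x*y^2*z - y^3 - y*z^2 - x*z + 3*y

trace(a b a) = trace(a) trace(b a) - trace(b) = x*z - y
reduce: trace(a b a b) = trace(b a) trace(b a) - trace(1) = z^2 - 2
reduce: trace(b^-1 a b a) = trace(a b a) trace(b) - trace(a b a b) = x*y*z - y^2 - z^2 + 2
reduce: trace(a b^-2 a b) = trace(b^-1 a b a) trace(b) - trace(b^-1 a b a b) = x*y^2*z - y^3 - y*z^2 - x*z + 3*y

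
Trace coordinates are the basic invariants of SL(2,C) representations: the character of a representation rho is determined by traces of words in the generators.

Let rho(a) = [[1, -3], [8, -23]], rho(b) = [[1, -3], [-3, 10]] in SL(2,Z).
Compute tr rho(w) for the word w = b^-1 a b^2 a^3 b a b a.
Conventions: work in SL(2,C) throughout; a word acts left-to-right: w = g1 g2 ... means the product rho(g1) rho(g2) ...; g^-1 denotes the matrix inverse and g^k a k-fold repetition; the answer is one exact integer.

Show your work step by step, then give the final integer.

rho(b^-1) = [[10, 3], [3, 1]]
... * rho(a) = [[1, -3], [8, -23]]  ->  [[34, -99], [11, -32]]
... * rho(b) = [[1, -3], [-3, 10]]  ->  [[331, -1092], [107, -353]]
... * rho(b) = [[1, -3], [-3, 10]]  ->  [[3607, -11913], [1166, -3851]]
... * rho(a) = [[1, -3], [8, -23]]  ->  [[-91697, 263178], [-29642, 85075]]
... * rho(a) = [[1, -3], [8, -23]]  ->  [[2013727, -5778003], [650958, -1867799]]
... * rho(a) = [[1, -3], [8, -23]]  ->  [[-44210297, 126852888], [-14291434, 41006503]]
... * rho(b) = [[1, -3], [-3, 10]]  ->  [[-424768961, 1401159771], [-137310943, 452939332]]
... * rho(a) = [[1, -3], [8, -23]]  ->  [[10784509207, -30952367850], [3486203713, -10005671807]]
... * rho(b) = [[1, -3], [-3, 10]]  ->  [[103641612757, -341877206121], [33503219134, -110515329209]]
... * rho(a) = [[1, -3], [8, -23]]  ->  [[-2631376036211, 7552250902512], [-850619414538, 2441342914405]]
tr = -2631376036211 + 2441342914405 = -190033121806

-190033121806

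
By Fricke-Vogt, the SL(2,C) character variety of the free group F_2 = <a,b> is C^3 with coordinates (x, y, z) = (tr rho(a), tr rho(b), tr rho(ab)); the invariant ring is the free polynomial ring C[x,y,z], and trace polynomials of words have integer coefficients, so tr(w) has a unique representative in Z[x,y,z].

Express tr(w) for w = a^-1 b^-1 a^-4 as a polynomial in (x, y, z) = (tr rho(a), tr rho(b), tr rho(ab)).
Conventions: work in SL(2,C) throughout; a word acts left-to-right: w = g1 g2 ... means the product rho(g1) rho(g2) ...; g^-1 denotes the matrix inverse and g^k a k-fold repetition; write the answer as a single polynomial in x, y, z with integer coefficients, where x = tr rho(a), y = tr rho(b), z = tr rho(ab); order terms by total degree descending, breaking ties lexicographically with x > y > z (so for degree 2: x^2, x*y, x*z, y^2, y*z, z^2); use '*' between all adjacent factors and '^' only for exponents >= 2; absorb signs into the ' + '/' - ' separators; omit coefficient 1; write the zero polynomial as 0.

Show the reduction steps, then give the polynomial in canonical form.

x^4*z - x^3*y - 3*x^2*z + 2*x*y + z

tr(a^-1) = tr(a) = x
tr(a^-2) = tr(a^-1)*tr(a) - tr(1)  (eliminate a^-1) = x^2 - 2
apply: tr(a^-3) = tr(a^-2)*tr(a) - tr(a^-1)  (eliminate a^-1) = x^3 - 3*x
tr(a^-4) = tr(a^-3)*tr(a) - tr(a^-2)  (eliminate a^-1) = x^4 - 4*x^2 + 2
tr(a^-5) = tr(a^-4)*tr(a) - tr(a^-3)  (eliminate a^-1) = x^5 - 5*x^3 + 5*x
apply: tr(b a^-1) = tr(b)*tr(a) - tr(b a)  (eliminate a^-1) = x*y - z
tr(a^-1 b a^-1) = tr(b a^-1)*tr(a) - tr(b)  (eliminate a^-1) = x^2*y - x*z - y
apply: tr(b a^-3) = tr(a^-1 b a^-1)*tr(a) - tr(a^-1 b)  (eliminate a^-1) = x^3*y - x^2*z - 2*x*y + z
tr(a^-3 b a^-1) = tr(b a^-3)*tr(a) - tr(b a^-2)  (eliminate a^-1) = x^4*y - x^3*z - 3*x^2*y + 2*x*z + y
apply: tr(a^-5 b) = tr(a^-3 b a^-1)*tr(a) - tr(a^-3 b)  (eliminate a^-1) = x^5*y - x^4*z - 4*x^3*y + 3*x^2*z + 3*x*y - z
use: tr(a^-1 b^-1 a^-4) = tr(a^-5)*tr(b) - tr(a^-5 b)  (eliminate b^-1) = x^4*z - x^3*y - 3*x^2*z + 2*x*y + z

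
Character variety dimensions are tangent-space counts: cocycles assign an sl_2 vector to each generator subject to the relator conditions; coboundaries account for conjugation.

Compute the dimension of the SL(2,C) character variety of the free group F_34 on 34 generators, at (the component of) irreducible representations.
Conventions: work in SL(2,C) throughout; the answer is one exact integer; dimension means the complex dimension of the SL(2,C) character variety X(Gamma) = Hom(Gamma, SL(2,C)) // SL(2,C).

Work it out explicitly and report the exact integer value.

Gamma = F_34 has 34 generators and no relators.
So Z^1 = (sl_2)^34 in full: dim Z^1 = 102.
dim B^1 = 3: the coboundary map is injective because an irreducible image has centralizer 0 in sl_2.
Therefore dim X = 102 - 3 = 99.

99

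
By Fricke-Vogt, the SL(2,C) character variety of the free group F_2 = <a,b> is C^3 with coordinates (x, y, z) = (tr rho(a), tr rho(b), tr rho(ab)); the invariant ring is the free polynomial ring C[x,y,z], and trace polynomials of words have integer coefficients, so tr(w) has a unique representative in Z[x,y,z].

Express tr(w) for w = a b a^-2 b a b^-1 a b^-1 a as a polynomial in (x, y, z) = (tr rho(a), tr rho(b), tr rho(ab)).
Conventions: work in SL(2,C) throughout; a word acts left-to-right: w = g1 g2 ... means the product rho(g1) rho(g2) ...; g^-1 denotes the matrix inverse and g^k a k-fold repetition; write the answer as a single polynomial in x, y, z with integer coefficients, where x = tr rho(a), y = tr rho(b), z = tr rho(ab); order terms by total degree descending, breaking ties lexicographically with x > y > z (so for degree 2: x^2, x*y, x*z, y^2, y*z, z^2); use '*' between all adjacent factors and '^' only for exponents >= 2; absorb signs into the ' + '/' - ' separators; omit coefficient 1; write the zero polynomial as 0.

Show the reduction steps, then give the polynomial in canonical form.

trace(a b a) = trace(a) * trace(b a) - trace(b) = x*z - y
trace(b a^3) = trace(a) * trace(a b a) - trace(a b) = x^2*z - x*y - z
trace(a^4 b) = trace(a) * trace(b a^3) - trace(b a^2) = x^3*z - x^2*y - 2*x*z + y
trace(a^2) = trace(a) * trace(a) - trace(1) = x^2 - 2
trace(a^3) = trace(a) * trace(a^2) - trace(a) = x^3 - 3*x
trace(a^4) = trace(a) * trace(a^3) - trace(a^2) = x^4 - 4*x^2 + 2
trace(a^2 b^2 a^2) = trace(b) * trace(a^4 b) - trace(a^4) = x^3*y*z - x^4 - x^2*y^2 - 2*x*y*z + 4*x^2 + y^2 - 2
trace(a b a b) = trace(a b) * trace(a b) - trace(1)   [split at repeated a] = z^2 - 2
trace(b^2 a b a) = trace(b) * trace(a b a b) - trace(a b a) = y*z^2 - x*z - y
trace(a b^2) = trace(b) * trace(a b) - trace(a) = y*z - x
trace(b^2 a b) = trace(b) * trace(a b^2) - trace(a b) = y^2*z - x*y - z
trace(b a^2 b^2 a) = trace(a) * trace(b^2 a b a) - trace(b^2 a b) = x*y*z^2 - x^2*z - y^2*z + z
trace(b^2) = trace(b) * trace(b) - trace(1) = y^2 - 2
trace(b a^2 b) = trace(a) * trace(b^2 a) - trace(b^2) = x*y*z - x^2 - y^2 + 2
trace(b a^2 b^2) = trace(b) * trace(b a^2 b) - trace(b a^2) = x*y^2*z - x^2*y - y^3 - x*z + 3*y
trace(a^2 b^2 a^2 b) = trace(a) * trace(b a^2 b^2 a) - trace(b a^2 b^2) = x^2*y*z^2 - x^3*z - 2*x*y^2*z + x^2*y + y^3 + 2*x*z - 3*y
trace(a b^-1 a^2 b^2 a) = trace(a^2 b^2 a^2) * trace(b) - trace(a^2 b^2 a^2 b) = x^3*y^2*z - x^4*y - x^2*y^3 - x^2*y*z^2 + x^3*z + 3*x^2*y - 2*x*z + y
trace(b a b a^2) = trace(a) * trace(b a b a) - trace(b a b) = x*z^2 - y*z - x
trace(a b a^3 b) = trace(a) * trace(b a b a^2) - trace(b a b a) = x^2*z^2 - x*y*z - x^2 - z^2 + 2
trace(a^2 b^2 a b a) = trace(b) * trace(a b a^3 b) - trace(a b a^3) = x^2*y*z^2 - x^3*z - x*y^2*z - y*z^2 + 2*x*z + y
trace(a b a b a b) = trace(a b a b) * trace(a b) - trace(b a)   [split at repeated a] = z^3 - 3*z
trace(b^2 a b a b a) = trace(b) * trace(a b a b a b) - trace(a b a b a) = y*z^3 - x*z^2 - 2*y*z + x
trace(b^2 a b a b) = trace(b) * trace(b a b a b) - trace(b a b a) = y^2*z^2 - x*y*z - y^2 - z^2 + 2
trace(a^2 b^2 a b a b) = trace(a) * trace(b^2 a b a b a) - trace(b^2 a b a b) = x*y*z^3 - x^2*z^2 - y^2*z^2 - x*y*z + x^2 + y^2 + z^2 - 2
trace(a b^-1 a^2 b^2 a b) = trace(a^2 b^2 a b a) * trace(b) - trace(a^2 b^2 a b a b) = x^2*y^2*z^2 - x^3*y*z - x*y^3*z - x*y*z^3 + x^2*z^2 + 3*x*y*z - x^2 - z^2 + 2
trace(b a b^-1 a b^-1 a^2 b) = trace(a b^-1 a^2 b^2 a) * trace(b) - trace(a b^-1 a^2 b^2 a b) = x^3*y^3*z - x^4*y^2 - x^2*y^4 - 2*x^2*y^2*z^2 + 2*x^3*y*z + x*y^3*z + x*y*z^3 + 3*x^2*y^2 - x^2*z^2 - 5*x*y*z + x^2 + y^2 + z^2 - 2
trace(a^3 b a b a) = trace(a) * trace(a b a b a^2) - trace(a b a b a) = x^3*z^2 - x^2*y*z - x^3 - 2*x*z^2 + y*z + 3*x
trace(b a b a b a^2) = trace(a) * trace(b a b a b a) - trace(b a b a b) = x*z^3 - y*z^2 - 2*x*z + y
trace(a^3 b a b a b) = trace(a) * trace(b a b a b a^2) - trace(b a b a b a) = x^2*z^3 - x*y*z^2 - 2*x^2*z - z^3 + x*y + 3*z
trace(a^2 b a b a b^-1 a) = trace(a^3 b a b a) * trace(b) - trace(a^3 b a b a b) = x^3*y*z^2 - x^2*y^2*z - x^2*z^3 - x^3*y - x*y*z^2 + 2*x^2*z + y^2*z + z^3 + 2*x*y - 3*z
trace(a b a^2 b a b a) = trace(a) * trace(b a b a^2 b a) - trace(b a b a^2 b) = x^2*z^3 - 2*x*y*z^2 - x^2*z + y^2*z + x*y - z
trace(b a b a b a b a) = trace(a b a b) * trace(a b a b) - trace(1)   [split at repeated a] = z^4 - 4*z^2 + 2
trace(a b a^2 b a b a b) = trace(a) * trace(b a b a b a b a) - trace(b a b a b a b) = x*z^4 - y*z^3 - 3*x*z^2 + 2*y*z + x
trace(a^2 b a b a b^-1 a b) = trace(a b a^2 b a b a) * trace(b) - trace(a b a^2 b a b a b) = x^2*y*z^3 - 2*x*y^2*z^2 - x*z^4 - x^2*y*z + y^3*z + y*z^3 + x*y^2 + 3*x*z^2 - 3*y*z - x
trace(b a b^-1 a b^-1 a^2 b a) = trace(a^2 b a b a b^-1 a) * trace(b) - trace(a^2 b a b a b^-1 a b) = x^3*y^2*z^2 - x^2*y^3*z - 2*x^2*y*z^3 - x^3*y^2 + x*y^2*z^2 + x*z^4 + 3*x^2*y*z + x*y^2 - 3*x*z^2 + x
trace(a^-1 b a b^-1 a b^-1 a^2 b) = trace(b a b^-1 a b^-1 a^2 b) * trace(a) - trace(b a b^-1 a b^-1 a^2 b a) = x^4*y^3*z - x^5*y^2 - x^3*y^4 - 3*x^3*y^2*z^2 + 2*x^4*y*z + 2*x^2*y^3*z + 3*x^2*y*z^3 + 4*x^3*y^2 - x^3*z^2 - x*y^2*z^2 - x*z^4 - 8*x^2*y*z + x^3 + 4*x*z^2 - 3*x
trace(a b a^-2 b a b^-1 a b^-1 a) = trace(a^-1 b a b^-1 a b^-1 a^2 b) * trace(a) - trace(a^-1 b a b^-1 a b^-1 a^2 b a) = x^5*y^3*z - x^6*y^2 - x^4*y^4 - 3*x^4*y^2*z^2 + 2*x^5*y*z + x^3*y^3*z + 3*x^3*y*z^3 + 5*x^4*y^2 - x^4*z^2 + x^2*y^4 + x^2*y^2*z^2 - x^2*z^4 - 10*x^3*y*z - x*y^3*z - x*y*z^3 + x^4 - 3*x^2*y^2 + 5*x^2*z^2 + 5*x*y*z - 4*x^2 - y^2 - z^2 + 2

x^5*y^3*z - x^6*y^2 - x^4*y^4 - 3*x^4*y^2*z^2 + 2*x^5*y*z + x^3*y^3*z + 3*x^3*y*z^3 + 5*x^4*y^2 - x^4*z^2 + x^2*y^4 + x^2*y^2*z^2 - x^2*z^4 - 10*x^3*y*z - x*y^3*z - x*y*z^3 + x^4 - 3*x^2*y^2 + 5*x^2*z^2 + 5*x*y*z - 4*x^2 - y^2 - z^2 + 2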